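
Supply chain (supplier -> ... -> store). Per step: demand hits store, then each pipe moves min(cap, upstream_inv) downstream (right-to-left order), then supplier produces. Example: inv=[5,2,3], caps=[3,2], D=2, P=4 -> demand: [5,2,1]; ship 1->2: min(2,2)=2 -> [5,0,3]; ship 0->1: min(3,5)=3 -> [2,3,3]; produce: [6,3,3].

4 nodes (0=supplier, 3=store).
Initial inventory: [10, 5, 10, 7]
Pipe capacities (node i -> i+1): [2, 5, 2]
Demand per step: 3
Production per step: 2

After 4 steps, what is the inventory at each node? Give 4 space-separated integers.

Step 1: demand=3,sold=3 ship[2->3]=2 ship[1->2]=5 ship[0->1]=2 prod=2 -> inv=[10 2 13 6]
Step 2: demand=3,sold=3 ship[2->3]=2 ship[1->2]=2 ship[0->1]=2 prod=2 -> inv=[10 2 13 5]
Step 3: demand=3,sold=3 ship[2->3]=2 ship[1->2]=2 ship[0->1]=2 prod=2 -> inv=[10 2 13 4]
Step 4: demand=3,sold=3 ship[2->3]=2 ship[1->2]=2 ship[0->1]=2 prod=2 -> inv=[10 2 13 3]

10 2 13 3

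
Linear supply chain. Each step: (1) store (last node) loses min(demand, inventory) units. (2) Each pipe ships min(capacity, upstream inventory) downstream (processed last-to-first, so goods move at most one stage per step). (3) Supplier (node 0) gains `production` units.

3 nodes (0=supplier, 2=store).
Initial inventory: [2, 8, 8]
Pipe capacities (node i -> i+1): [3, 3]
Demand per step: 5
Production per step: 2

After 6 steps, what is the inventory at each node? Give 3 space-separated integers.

Step 1: demand=5,sold=5 ship[1->2]=3 ship[0->1]=2 prod=2 -> inv=[2 7 6]
Step 2: demand=5,sold=5 ship[1->2]=3 ship[0->1]=2 prod=2 -> inv=[2 6 4]
Step 3: demand=5,sold=4 ship[1->2]=3 ship[0->1]=2 prod=2 -> inv=[2 5 3]
Step 4: demand=5,sold=3 ship[1->2]=3 ship[0->1]=2 prod=2 -> inv=[2 4 3]
Step 5: demand=5,sold=3 ship[1->2]=3 ship[0->1]=2 prod=2 -> inv=[2 3 3]
Step 6: demand=5,sold=3 ship[1->2]=3 ship[0->1]=2 prod=2 -> inv=[2 2 3]

2 2 3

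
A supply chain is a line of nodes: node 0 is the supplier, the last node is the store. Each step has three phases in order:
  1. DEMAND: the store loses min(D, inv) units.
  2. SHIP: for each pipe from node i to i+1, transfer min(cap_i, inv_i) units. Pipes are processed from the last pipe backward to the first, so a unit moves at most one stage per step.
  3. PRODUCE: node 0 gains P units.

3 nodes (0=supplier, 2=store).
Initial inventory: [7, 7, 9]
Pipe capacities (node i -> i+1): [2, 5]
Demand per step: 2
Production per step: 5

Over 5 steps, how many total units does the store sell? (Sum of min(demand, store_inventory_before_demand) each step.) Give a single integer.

Answer: 10

Derivation:
Step 1: sold=2 (running total=2) -> [10 4 12]
Step 2: sold=2 (running total=4) -> [13 2 14]
Step 3: sold=2 (running total=6) -> [16 2 14]
Step 4: sold=2 (running total=8) -> [19 2 14]
Step 5: sold=2 (running total=10) -> [22 2 14]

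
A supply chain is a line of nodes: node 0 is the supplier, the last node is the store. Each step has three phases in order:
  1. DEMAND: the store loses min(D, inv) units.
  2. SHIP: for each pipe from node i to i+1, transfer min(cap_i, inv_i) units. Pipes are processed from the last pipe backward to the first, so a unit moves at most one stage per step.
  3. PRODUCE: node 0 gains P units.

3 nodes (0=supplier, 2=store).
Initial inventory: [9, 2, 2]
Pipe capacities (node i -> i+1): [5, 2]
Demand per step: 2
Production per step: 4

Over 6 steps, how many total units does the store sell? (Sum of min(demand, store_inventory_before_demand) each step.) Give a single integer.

Answer: 12

Derivation:
Step 1: sold=2 (running total=2) -> [8 5 2]
Step 2: sold=2 (running total=4) -> [7 8 2]
Step 3: sold=2 (running total=6) -> [6 11 2]
Step 4: sold=2 (running total=8) -> [5 14 2]
Step 5: sold=2 (running total=10) -> [4 17 2]
Step 6: sold=2 (running total=12) -> [4 19 2]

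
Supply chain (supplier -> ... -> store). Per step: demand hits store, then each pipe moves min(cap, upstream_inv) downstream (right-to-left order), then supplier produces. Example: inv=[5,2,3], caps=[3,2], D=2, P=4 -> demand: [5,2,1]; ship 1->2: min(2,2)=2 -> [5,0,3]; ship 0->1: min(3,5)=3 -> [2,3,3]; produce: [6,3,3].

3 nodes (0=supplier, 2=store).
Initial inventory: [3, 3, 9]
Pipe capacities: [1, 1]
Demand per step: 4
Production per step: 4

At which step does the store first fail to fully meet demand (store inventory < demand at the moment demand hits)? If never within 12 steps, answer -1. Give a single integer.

Step 1: demand=4,sold=4 ship[1->2]=1 ship[0->1]=1 prod=4 -> [6 3 6]
Step 2: demand=4,sold=4 ship[1->2]=1 ship[0->1]=1 prod=4 -> [9 3 3]
Step 3: demand=4,sold=3 ship[1->2]=1 ship[0->1]=1 prod=4 -> [12 3 1]
Step 4: demand=4,sold=1 ship[1->2]=1 ship[0->1]=1 prod=4 -> [15 3 1]
Step 5: demand=4,sold=1 ship[1->2]=1 ship[0->1]=1 prod=4 -> [18 3 1]
Step 6: demand=4,sold=1 ship[1->2]=1 ship[0->1]=1 prod=4 -> [21 3 1]
Step 7: demand=4,sold=1 ship[1->2]=1 ship[0->1]=1 prod=4 -> [24 3 1]
Step 8: demand=4,sold=1 ship[1->2]=1 ship[0->1]=1 prod=4 -> [27 3 1]
Step 9: demand=4,sold=1 ship[1->2]=1 ship[0->1]=1 prod=4 -> [30 3 1]
Step 10: demand=4,sold=1 ship[1->2]=1 ship[0->1]=1 prod=4 -> [33 3 1]
Step 11: demand=4,sold=1 ship[1->2]=1 ship[0->1]=1 prod=4 -> [36 3 1]
Step 12: demand=4,sold=1 ship[1->2]=1 ship[0->1]=1 prod=4 -> [39 3 1]
First stockout at step 3

3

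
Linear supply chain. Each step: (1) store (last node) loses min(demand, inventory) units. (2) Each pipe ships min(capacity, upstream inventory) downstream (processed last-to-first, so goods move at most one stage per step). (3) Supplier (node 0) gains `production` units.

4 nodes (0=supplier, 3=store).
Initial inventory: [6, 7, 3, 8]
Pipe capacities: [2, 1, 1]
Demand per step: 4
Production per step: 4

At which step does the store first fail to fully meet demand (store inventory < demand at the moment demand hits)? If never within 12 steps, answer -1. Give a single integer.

Step 1: demand=4,sold=4 ship[2->3]=1 ship[1->2]=1 ship[0->1]=2 prod=4 -> [8 8 3 5]
Step 2: demand=4,sold=4 ship[2->3]=1 ship[1->2]=1 ship[0->1]=2 prod=4 -> [10 9 3 2]
Step 3: demand=4,sold=2 ship[2->3]=1 ship[1->2]=1 ship[0->1]=2 prod=4 -> [12 10 3 1]
Step 4: demand=4,sold=1 ship[2->3]=1 ship[1->2]=1 ship[0->1]=2 prod=4 -> [14 11 3 1]
Step 5: demand=4,sold=1 ship[2->3]=1 ship[1->2]=1 ship[0->1]=2 prod=4 -> [16 12 3 1]
Step 6: demand=4,sold=1 ship[2->3]=1 ship[1->2]=1 ship[0->1]=2 prod=4 -> [18 13 3 1]
Step 7: demand=4,sold=1 ship[2->3]=1 ship[1->2]=1 ship[0->1]=2 prod=4 -> [20 14 3 1]
Step 8: demand=4,sold=1 ship[2->3]=1 ship[1->2]=1 ship[0->1]=2 prod=4 -> [22 15 3 1]
Step 9: demand=4,sold=1 ship[2->3]=1 ship[1->2]=1 ship[0->1]=2 prod=4 -> [24 16 3 1]
Step 10: demand=4,sold=1 ship[2->3]=1 ship[1->2]=1 ship[0->1]=2 prod=4 -> [26 17 3 1]
Step 11: demand=4,sold=1 ship[2->3]=1 ship[1->2]=1 ship[0->1]=2 prod=4 -> [28 18 3 1]
Step 12: demand=4,sold=1 ship[2->3]=1 ship[1->2]=1 ship[0->1]=2 prod=4 -> [30 19 3 1]
First stockout at step 3

3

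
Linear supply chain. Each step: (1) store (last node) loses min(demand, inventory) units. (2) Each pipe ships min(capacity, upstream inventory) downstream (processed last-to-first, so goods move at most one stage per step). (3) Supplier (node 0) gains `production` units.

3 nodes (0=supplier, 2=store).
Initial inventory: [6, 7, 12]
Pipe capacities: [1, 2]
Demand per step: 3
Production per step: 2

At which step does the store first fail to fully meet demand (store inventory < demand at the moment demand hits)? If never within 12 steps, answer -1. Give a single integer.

Step 1: demand=3,sold=3 ship[1->2]=2 ship[0->1]=1 prod=2 -> [7 6 11]
Step 2: demand=3,sold=3 ship[1->2]=2 ship[0->1]=1 prod=2 -> [8 5 10]
Step 3: demand=3,sold=3 ship[1->2]=2 ship[0->1]=1 prod=2 -> [9 4 9]
Step 4: demand=3,sold=3 ship[1->2]=2 ship[0->1]=1 prod=2 -> [10 3 8]
Step 5: demand=3,sold=3 ship[1->2]=2 ship[0->1]=1 prod=2 -> [11 2 7]
Step 6: demand=3,sold=3 ship[1->2]=2 ship[0->1]=1 prod=2 -> [12 1 6]
Step 7: demand=3,sold=3 ship[1->2]=1 ship[0->1]=1 prod=2 -> [13 1 4]
Step 8: demand=3,sold=3 ship[1->2]=1 ship[0->1]=1 prod=2 -> [14 1 2]
Step 9: demand=3,sold=2 ship[1->2]=1 ship[0->1]=1 prod=2 -> [15 1 1]
Step 10: demand=3,sold=1 ship[1->2]=1 ship[0->1]=1 prod=2 -> [16 1 1]
Step 11: demand=3,sold=1 ship[1->2]=1 ship[0->1]=1 prod=2 -> [17 1 1]
Step 12: demand=3,sold=1 ship[1->2]=1 ship[0->1]=1 prod=2 -> [18 1 1]
First stockout at step 9

9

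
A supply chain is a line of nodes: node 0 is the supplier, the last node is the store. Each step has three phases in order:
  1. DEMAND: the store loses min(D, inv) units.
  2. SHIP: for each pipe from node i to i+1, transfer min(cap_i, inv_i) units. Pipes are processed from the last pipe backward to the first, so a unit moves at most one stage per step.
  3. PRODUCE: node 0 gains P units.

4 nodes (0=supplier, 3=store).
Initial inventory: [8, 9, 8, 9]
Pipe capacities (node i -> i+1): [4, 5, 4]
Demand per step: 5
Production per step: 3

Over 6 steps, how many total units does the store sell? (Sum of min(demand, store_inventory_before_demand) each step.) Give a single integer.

Step 1: sold=5 (running total=5) -> [7 8 9 8]
Step 2: sold=5 (running total=10) -> [6 7 10 7]
Step 3: sold=5 (running total=15) -> [5 6 11 6]
Step 4: sold=5 (running total=20) -> [4 5 12 5]
Step 5: sold=5 (running total=25) -> [3 4 13 4]
Step 6: sold=4 (running total=29) -> [3 3 13 4]

Answer: 29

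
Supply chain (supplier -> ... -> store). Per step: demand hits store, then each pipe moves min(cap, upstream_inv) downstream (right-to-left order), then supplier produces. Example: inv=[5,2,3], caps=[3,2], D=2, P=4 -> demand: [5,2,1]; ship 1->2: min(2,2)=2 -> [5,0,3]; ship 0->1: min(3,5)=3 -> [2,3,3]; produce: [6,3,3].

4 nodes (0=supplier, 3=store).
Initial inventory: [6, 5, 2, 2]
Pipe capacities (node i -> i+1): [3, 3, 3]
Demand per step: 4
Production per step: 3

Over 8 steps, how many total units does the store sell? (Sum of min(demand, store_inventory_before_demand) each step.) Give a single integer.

Step 1: sold=2 (running total=2) -> [6 5 3 2]
Step 2: sold=2 (running total=4) -> [6 5 3 3]
Step 3: sold=3 (running total=7) -> [6 5 3 3]
Step 4: sold=3 (running total=10) -> [6 5 3 3]
Step 5: sold=3 (running total=13) -> [6 5 3 3]
Step 6: sold=3 (running total=16) -> [6 5 3 3]
Step 7: sold=3 (running total=19) -> [6 5 3 3]
Step 8: sold=3 (running total=22) -> [6 5 3 3]

Answer: 22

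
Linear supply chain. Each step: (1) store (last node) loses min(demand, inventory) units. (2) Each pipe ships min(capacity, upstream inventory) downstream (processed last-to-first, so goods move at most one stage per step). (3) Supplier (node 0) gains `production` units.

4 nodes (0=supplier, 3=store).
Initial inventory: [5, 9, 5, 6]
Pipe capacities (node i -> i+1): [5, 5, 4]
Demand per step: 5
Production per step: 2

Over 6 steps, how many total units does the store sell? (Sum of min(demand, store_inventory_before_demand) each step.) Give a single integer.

Answer: 26

Derivation:
Step 1: sold=5 (running total=5) -> [2 9 6 5]
Step 2: sold=5 (running total=10) -> [2 6 7 4]
Step 3: sold=4 (running total=14) -> [2 3 8 4]
Step 4: sold=4 (running total=18) -> [2 2 7 4]
Step 5: sold=4 (running total=22) -> [2 2 5 4]
Step 6: sold=4 (running total=26) -> [2 2 3 4]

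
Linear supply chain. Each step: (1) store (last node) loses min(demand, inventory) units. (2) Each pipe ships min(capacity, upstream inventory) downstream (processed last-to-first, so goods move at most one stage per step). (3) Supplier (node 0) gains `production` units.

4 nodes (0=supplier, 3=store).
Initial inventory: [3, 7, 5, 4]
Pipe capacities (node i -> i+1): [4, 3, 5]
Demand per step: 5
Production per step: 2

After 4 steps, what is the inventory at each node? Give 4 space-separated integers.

Step 1: demand=5,sold=4 ship[2->3]=5 ship[1->2]=3 ship[0->1]=3 prod=2 -> inv=[2 7 3 5]
Step 2: demand=5,sold=5 ship[2->3]=3 ship[1->2]=3 ship[0->1]=2 prod=2 -> inv=[2 6 3 3]
Step 3: demand=5,sold=3 ship[2->3]=3 ship[1->2]=3 ship[0->1]=2 prod=2 -> inv=[2 5 3 3]
Step 4: demand=5,sold=3 ship[2->3]=3 ship[1->2]=3 ship[0->1]=2 prod=2 -> inv=[2 4 3 3]

2 4 3 3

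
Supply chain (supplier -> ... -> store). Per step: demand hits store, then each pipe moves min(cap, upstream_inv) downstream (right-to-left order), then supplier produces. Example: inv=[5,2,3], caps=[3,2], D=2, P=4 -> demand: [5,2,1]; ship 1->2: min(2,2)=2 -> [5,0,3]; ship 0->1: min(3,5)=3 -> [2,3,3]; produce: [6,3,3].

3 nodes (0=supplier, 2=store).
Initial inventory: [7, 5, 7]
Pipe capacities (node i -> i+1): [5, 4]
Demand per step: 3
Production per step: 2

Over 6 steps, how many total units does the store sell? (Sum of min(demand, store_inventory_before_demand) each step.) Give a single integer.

Answer: 18

Derivation:
Step 1: sold=3 (running total=3) -> [4 6 8]
Step 2: sold=3 (running total=6) -> [2 6 9]
Step 3: sold=3 (running total=9) -> [2 4 10]
Step 4: sold=3 (running total=12) -> [2 2 11]
Step 5: sold=3 (running total=15) -> [2 2 10]
Step 6: sold=3 (running total=18) -> [2 2 9]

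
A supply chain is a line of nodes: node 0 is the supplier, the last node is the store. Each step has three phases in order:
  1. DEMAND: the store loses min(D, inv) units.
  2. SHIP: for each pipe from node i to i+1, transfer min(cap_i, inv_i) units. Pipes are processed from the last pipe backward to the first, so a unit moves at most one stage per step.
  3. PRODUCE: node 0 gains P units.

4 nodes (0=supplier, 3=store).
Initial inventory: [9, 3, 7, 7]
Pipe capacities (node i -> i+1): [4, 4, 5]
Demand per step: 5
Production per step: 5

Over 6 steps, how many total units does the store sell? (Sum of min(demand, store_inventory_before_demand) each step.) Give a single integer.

Step 1: sold=5 (running total=5) -> [10 4 5 7]
Step 2: sold=5 (running total=10) -> [11 4 4 7]
Step 3: sold=5 (running total=15) -> [12 4 4 6]
Step 4: sold=5 (running total=20) -> [13 4 4 5]
Step 5: sold=5 (running total=25) -> [14 4 4 4]
Step 6: sold=4 (running total=29) -> [15 4 4 4]

Answer: 29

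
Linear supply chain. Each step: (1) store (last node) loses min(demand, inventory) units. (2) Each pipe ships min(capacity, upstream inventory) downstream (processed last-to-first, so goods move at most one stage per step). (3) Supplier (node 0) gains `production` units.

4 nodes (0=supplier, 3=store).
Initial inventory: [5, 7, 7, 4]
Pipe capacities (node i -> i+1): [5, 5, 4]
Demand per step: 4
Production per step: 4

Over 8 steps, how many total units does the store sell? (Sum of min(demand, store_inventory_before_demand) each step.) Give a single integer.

Step 1: sold=4 (running total=4) -> [4 7 8 4]
Step 2: sold=4 (running total=8) -> [4 6 9 4]
Step 3: sold=4 (running total=12) -> [4 5 10 4]
Step 4: sold=4 (running total=16) -> [4 4 11 4]
Step 5: sold=4 (running total=20) -> [4 4 11 4]
Step 6: sold=4 (running total=24) -> [4 4 11 4]
Step 7: sold=4 (running total=28) -> [4 4 11 4]
Step 8: sold=4 (running total=32) -> [4 4 11 4]

Answer: 32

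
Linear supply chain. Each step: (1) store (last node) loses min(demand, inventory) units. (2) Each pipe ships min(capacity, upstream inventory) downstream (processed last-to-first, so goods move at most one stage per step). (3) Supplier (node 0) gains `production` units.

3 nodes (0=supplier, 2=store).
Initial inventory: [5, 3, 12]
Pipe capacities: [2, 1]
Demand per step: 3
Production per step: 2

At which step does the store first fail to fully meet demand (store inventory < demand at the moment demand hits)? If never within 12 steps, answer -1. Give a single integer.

Step 1: demand=3,sold=3 ship[1->2]=1 ship[0->1]=2 prod=2 -> [5 4 10]
Step 2: demand=3,sold=3 ship[1->2]=1 ship[0->1]=2 prod=2 -> [5 5 8]
Step 3: demand=3,sold=3 ship[1->2]=1 ship[0->1]=2 prod=2 -> [5 6 6]
Step 4: demand=3,sold=3 ship[1->2]=1 ship[0->1]=2 prod=2 -> [5 7 4]
Step 5: demand=3,sold=3 ship[1->2]=1 ship[0->1]=2 prod=2 -> [5 8 2]
Step 6: demand=3,sold=2 ship[1->2]=1 ship[0->1]=2 prod=2 -> [5 9 1]
Step 7: demand=3,sold=1 ship[1->2]=1 ship[0->1]=2 prod=2 -> [5 10 1]
Step 8: demand=3,sold=1 ship[1->2]=1 ship[0->1]=2 prod=2 -> [5 11 1]
Step 9: demand=3,sold=1 ship[1->2]=1 ship[0->1]=2 prod=2 -> [5 12 1]
Step 10: demand=3,sold=1 ship[1->2]=1 ship[0->1]=2 prod=2 -> [5 13 1]
Step 11: demand=3,sold=1 ship[1->2]=1 ship[0->1]=2 prod=2 -> [5 14 1]
Step 12: demand=3,sold=1 ship[1->2]=1 ship[0->1]=2 prod=2 -> [5 15 1]
First stockout at step 6

6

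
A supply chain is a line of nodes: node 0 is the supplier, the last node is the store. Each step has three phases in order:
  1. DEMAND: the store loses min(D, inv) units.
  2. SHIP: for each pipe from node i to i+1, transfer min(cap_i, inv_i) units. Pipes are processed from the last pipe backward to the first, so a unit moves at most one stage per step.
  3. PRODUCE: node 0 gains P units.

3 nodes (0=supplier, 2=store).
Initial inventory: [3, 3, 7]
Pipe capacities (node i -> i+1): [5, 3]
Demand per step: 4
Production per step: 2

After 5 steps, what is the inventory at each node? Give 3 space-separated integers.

Step 1: demand=4,sold=4 ship[1->2]=3 ship[0->1]=3 prod=2 -> inv=[2 3 6]
Step 2: demand=4,sold=4 ship[1->2]=3 ship[0->1]=2 prod=2 -> inv=[2 2 5]
Step 3: demand=4,sold=4 ship[1->2]=2 ship[0->1]=2 prod=2 -> inv=[2 2 3]
Step 4: demand=4,sold=3 ship[1->2]=2 ship[0->1]=2 prod=2 -> inv=[2 2 2]
Step 5: demand=4,sold=2 ship[1->2]=2 ship[0->1]=2 prod=2 -> inv=[2 2 2]

2 2 2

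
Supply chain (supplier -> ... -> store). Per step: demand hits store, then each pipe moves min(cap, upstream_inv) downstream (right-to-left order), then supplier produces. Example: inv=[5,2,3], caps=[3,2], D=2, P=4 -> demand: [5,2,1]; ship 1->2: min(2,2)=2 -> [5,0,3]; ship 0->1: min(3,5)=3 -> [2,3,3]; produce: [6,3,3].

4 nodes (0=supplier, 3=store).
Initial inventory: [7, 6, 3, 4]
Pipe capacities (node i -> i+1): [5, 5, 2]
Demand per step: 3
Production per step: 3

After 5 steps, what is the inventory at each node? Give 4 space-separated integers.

Step 1: demand=3,sold=3 ship[2->3]=2 ship[1->2]=5 ship[0->1]=5 prod=3 -> inv=[5 6 6 3]
Step 2: demand=3,sold=3 ship[2->3]=2 ship[1->2]=5 ship[0->1]=5 prod=3 -> inv=[3 6 9 2]
Step 3: demand=3,sold=2 ship[2->3]=2 ship[1->2]=5 ship[0->1]=3 prod=3 -> inv=[3 4 12 2]
Step 4: demand=3,sold=2 ship[2->3]=2 ship[1->2]=4 ship[0->1]=3 prod=3 -> inv=[3 3 14 2]
Step 5: demand=3,sold=2 ship[2->3]=2 ship[1->2]=3 ship[0->1]=3 prod=3 -> inv=[3 3 15 2]

3 3 15 2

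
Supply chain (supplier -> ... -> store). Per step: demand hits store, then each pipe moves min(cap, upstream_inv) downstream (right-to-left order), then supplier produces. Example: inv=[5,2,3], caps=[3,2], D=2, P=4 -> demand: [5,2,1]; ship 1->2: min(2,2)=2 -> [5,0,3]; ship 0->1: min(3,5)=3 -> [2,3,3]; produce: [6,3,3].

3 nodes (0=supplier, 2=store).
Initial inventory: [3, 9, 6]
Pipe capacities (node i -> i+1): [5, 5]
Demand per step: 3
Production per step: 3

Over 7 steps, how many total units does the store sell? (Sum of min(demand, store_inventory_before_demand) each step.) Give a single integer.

Step 1: sold=3 (running total=3) -> [3 7 8]
Step 2: sold=3 (running total=6) -> [3 5 10]
Step 3: sold=3 (running total=9) -> [3 3 12]
Step 4: sold=3 (running total=12) -> [3 3 12]
Step 5: sold=3 (running total=15) -> [3 3 12]
Step 6: sold=3 (running total=18) -> [3 3 12]
Step 7: sold=3 (running total=21) -> [3 3 12]

Answer: 21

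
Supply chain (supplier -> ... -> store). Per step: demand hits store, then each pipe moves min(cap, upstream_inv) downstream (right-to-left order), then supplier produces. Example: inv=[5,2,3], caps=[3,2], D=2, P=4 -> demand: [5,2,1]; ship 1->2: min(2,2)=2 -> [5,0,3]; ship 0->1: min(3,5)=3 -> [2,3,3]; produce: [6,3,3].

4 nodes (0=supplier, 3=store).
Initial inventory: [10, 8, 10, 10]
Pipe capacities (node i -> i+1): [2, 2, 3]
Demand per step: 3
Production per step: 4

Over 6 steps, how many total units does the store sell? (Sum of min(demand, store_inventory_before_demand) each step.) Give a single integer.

Answer: 18

Derivation:
Step 1: sold=3 (running total=3) -> [12 8 9 10]
Step 2: sold=3 (running total=6) -> [14 8 8 10]
Step 3: sold=3 (running total=9) -> [16 8 7 10]
Step 4: sold=3 (running total=12) -> [18 8 6 10]
Step 5: sold=3 (running total=15) -> [20 8 5 10]
Step 6: sold=3 (running total=18) -> [22 8 4 10]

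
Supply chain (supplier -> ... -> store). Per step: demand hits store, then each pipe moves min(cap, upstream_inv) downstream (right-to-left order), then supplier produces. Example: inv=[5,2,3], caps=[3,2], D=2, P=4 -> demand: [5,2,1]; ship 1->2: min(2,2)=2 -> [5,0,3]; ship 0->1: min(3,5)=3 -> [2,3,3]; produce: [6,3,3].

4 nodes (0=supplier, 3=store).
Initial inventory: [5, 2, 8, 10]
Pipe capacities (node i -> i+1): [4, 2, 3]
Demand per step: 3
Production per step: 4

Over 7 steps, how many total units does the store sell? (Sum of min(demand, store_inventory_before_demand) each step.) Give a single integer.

Step 1: sold=3 (running total=3) -> [5 4 7 10]
Step 2: sold=3 (running total=6) -> [5 6 6 10]
Step 3: sold=3 (running total=9) -> [5 8 5 10]
Step 4: sold=3 (running total=12) -> [5 10 4 10]
Step 5: sold=3 (running total=15) -> [5 12 3 10]
Step 6: sold=3 (running total=18) -> [5 14 2 10]
Step 7: sold=3 (running total=21) -> [5 16 2 9]

Answer: 21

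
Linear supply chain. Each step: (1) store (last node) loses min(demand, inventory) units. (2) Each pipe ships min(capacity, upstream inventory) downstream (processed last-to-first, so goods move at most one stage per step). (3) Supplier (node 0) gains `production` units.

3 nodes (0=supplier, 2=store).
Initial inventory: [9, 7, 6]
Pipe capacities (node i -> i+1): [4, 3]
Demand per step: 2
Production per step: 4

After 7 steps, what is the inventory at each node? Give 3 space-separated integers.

Step 1: demand=2,sold=2 ship[1->2]=3 ship[0->1]=4 prod=4 -> inv=[9 8 7]
Step 2: demand=2,sold=2 ship[1->2]=3 ship[0->1]=4 prod=4 -> inv=[9 9 8]
Step 3: demand=2,sold=2 ship[1->2]=3 ship[0->1]=4 prod=4 -> inv=[9 10 9]
Step 4: demand=2,sold=2 ship[1->2]=3 ship[0->1]=4 prod=4 -> inv=[9 11 10]
Step 5: demand=2,sold=2 ship[1->2]=3 ship[0->1]=4 prod=4 -> inv=[9 12 11]
Step 6: demand=2,sold=2 ship[1->2]=3 ship[0->1]=4 prod=4 -> inv=[9 13 12]
Step 7: demand=2,sold=2 ship[1->2]=3 ship[0->1]=4 prod=4 -> inv=[9 14 13]

9 14 13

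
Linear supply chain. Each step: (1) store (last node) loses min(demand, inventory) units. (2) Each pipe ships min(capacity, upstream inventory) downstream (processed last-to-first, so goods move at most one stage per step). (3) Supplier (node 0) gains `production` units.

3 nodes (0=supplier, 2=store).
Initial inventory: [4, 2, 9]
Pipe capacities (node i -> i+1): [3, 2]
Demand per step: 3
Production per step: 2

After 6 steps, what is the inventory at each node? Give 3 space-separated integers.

Step 1: demand=3,sold=3 ship[1->2]=2 ship[0->1]=3 prod=2 -> inv=[3 3 8]
Step 2: demand=3,sold=3 ship[1->2]=2 ship[0->1]=3 prod=2 -> inv=[2 4 7]
Step 3: demand=3,sold=3 ship[1->2]=2 ship[0->1]=2 prod=2 -> inv=[2 4 6]
Step 4: demand=3,sold=3 ship[1->2]=2 ship[0->1]=2 prod=2 -> inv=[2 4 5]
Step 5: demand=3,sold=3 ship[1->2]=2 ship[0->1]=2 prod=2 -> inv=[2 4 4]
Step 6: demand=3,sold=3 ship[1->2]=2 ship[0->1]=2 prod=2 -> inv=[2 4 3]

2 4 3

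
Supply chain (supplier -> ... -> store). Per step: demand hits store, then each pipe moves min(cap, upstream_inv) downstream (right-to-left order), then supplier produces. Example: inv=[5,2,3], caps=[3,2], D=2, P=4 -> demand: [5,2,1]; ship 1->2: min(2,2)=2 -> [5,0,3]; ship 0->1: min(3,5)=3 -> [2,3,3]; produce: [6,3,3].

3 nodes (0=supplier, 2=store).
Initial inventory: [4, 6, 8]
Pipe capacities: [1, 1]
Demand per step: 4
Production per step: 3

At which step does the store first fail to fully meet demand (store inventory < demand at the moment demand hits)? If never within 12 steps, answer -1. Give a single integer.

Step 1: demand=4,sold=4 ship[1->2]=1 ship[0->1]=1 prod=3 -> [6 6 5]
Step 2: demand=4,sold=4 ship[1->2]=1 ship[0->1]=1 prod=3 -> [8 6 2]
Step 3: demand=4,sold=2 ship[1->2]=1 ship[0->1]=1 prod=3 -> [10 6 1]
Step 4: demand=4,sold=1 ship[1->2]=1 ship[0->1]=1 prod=3 -> [12 6 1]
Step 5: demand=4,sold=1 ship[1->2]=1 ship[0->1]=1 prod=3 -> [14 6 1]
Step 6: demand=4,sold=1 ship[1->2]=1 ship[0->1]=1 prod=3 -> [16 6 1]
Step 7: demand=4,sold=1 ship[1->2]=1 ship[0->1]=1 prod=3 -> [18 6 1]
Step 8: demand=4,sold=1 ship[1->2]=1 ship[0->1]=1 prod=3 -> [20 6 1]
Step 9: demand=4,sold=1 ship[1->2]=1 ship[0->1]=1 prod=3 -> [22 6 1]
Step 10: demand=4,sold=1 ship[1->2]=1 ship[0->1]=1 prod=3 -> [24 6 1]
Step 11: demand=4,sold=1 ship[1->2]=1 ship[0->1]=1 prod=3 -> [26 6 1]
Step 12: demand=4,sold=1 ship[1->2]=1 ship[0->1]=1 prod=3 -> [28 6 1]
First stockout at step 3

3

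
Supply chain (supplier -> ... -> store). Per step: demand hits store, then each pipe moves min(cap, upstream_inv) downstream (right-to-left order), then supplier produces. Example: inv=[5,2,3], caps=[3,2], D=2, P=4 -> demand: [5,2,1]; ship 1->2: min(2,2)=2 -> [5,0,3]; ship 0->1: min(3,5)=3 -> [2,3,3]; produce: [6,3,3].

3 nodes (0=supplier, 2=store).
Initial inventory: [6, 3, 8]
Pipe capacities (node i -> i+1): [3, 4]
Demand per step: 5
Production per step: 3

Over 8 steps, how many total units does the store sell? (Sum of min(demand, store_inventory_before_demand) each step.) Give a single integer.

Step 1: sold=5 (running total=5) -> [6 3 6]
Step 2: sold=5 (running total=10) -> [6 3 4]
Step 3: sold=4 (running total=14) -> [6 3 3]
Step 4: sold=3 (running total=17) -> [6 3 3]
Step 5: sold=3 (running total=20) -> [6 3 3]
Step 6: sold=3 (running total=23) -> [6 3 3]
Step 7: sold=3 (running total=26) -> [6 3 3]
Step 8: sold=3 (running total=29) -> [6 3 3]

Answer: 29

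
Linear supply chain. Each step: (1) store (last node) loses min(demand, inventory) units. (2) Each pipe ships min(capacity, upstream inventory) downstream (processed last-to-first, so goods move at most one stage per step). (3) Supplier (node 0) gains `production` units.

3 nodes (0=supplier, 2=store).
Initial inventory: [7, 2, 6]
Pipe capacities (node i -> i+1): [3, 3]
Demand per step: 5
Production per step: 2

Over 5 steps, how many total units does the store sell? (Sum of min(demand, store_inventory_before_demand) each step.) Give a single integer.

Answer: 17

Derivation:
Step 1: sold=5 (running total=5) -> [6 3 3]
Step 2: sold=3 (running total=8) -> [5 3 3]
Step 3: sold=3 (running total=11) -> [4 3 3]
Step 4: sold=3 (running total=14) -> [3 3 3]
Step 5: sold=3 (running total=17) -> [2 3 3]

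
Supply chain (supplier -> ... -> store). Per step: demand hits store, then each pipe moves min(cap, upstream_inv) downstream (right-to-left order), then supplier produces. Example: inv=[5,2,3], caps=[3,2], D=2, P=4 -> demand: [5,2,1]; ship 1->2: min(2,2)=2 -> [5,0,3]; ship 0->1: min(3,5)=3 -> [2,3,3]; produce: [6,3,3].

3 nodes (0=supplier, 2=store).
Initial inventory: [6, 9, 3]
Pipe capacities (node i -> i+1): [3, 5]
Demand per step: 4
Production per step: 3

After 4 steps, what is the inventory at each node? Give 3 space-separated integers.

Step 1: demand=4,sold=3 ship[1->2]=5 ship[0->1]=3 prod=3 -> inv=[6 7 5]
Step 2: demand=4,sold=4 ship[1->2]=5 ship[0->1]=3 prod=3 -> inv=[6 5 6]
Step 3: demand=4,sold=4 ship[1->2]=5 ship[0->1]=3 prod=3 -> inv=[6 3 7]
Step 4: demand=4,sold=4 ship[1->2]=3 ship[0->1]=3 prod=3 -> inv=[6 3 6]

6 3 6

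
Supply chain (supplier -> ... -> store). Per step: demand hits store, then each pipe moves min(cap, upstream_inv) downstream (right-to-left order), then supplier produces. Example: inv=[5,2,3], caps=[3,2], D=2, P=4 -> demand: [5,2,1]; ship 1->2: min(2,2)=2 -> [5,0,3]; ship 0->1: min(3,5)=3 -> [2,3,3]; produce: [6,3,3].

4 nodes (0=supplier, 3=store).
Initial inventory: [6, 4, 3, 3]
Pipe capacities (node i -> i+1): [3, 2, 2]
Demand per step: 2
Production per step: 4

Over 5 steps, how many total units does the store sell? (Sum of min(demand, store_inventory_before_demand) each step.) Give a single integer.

Answer: 10

Derivation:
Step 1: sold=2 (running total=2) -> [7 5 3 3]
Step 2: sold=2 (running total=4) -> [8 6 3 3]
Step 3: sold=2 (running total=6) -> [9 7 3 3]
Step 4: sold=2 (running total=8) -> [10 8 3 3]
Step 5: sold=2 (running total=10) -> [11 9 3 3]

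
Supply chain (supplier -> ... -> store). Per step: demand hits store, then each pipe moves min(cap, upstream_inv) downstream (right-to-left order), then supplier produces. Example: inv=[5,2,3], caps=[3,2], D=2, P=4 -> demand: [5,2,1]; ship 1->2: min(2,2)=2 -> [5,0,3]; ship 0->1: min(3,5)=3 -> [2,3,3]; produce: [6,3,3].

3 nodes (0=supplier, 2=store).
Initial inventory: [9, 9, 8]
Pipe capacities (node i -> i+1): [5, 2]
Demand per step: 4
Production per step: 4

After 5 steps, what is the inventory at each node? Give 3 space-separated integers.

Step 1: demand=4,sold=4 ship[1->2]=2 ship[0->1]=5 prod=4 -> inv=[8 12 6]
Step 2: demand=4,sold=4 ship[1->2]=2 ship[0->1]=5 prod=4 -> inv=[7 15 4]
Step 3: demand=4,sold=4 ship[1->2]=2 ship[0->1]=5 prod=4 -> inv=[6 18 2]
Step 4: demand=4,sold=2 ship[1->2]=2 ship[0->1]=5 prod=4 -> inv=[5 21 2]
Step 5: demand=4,sold=2 ship[1->2]=2 ship[0->1]=5 prod=4 -> inv=[4 24 2]

4 24 2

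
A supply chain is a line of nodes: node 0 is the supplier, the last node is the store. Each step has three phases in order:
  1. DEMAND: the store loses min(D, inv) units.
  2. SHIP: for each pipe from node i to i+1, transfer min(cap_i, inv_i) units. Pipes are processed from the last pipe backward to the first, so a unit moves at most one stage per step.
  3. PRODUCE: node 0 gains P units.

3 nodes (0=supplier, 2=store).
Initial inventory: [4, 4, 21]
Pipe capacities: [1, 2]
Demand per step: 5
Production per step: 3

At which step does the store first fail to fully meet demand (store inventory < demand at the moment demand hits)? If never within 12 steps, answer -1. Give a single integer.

Step 1: demand=5,sold=5 ship[1->2]=2 ship[0->1]=1 prod=3 -> [6 3 18]
Step 2: demand=5,sold=5 ship[1->2]=2 ship[0->1]=1 prod=3 -> [8 2 15]
Step 3: demand=5,sold=5 ship[1->2]=2 ship[0->1]=1 prod=3 -> [10 1 12]
Step 4: demand=5,sold=5 ship[1->2]=1 ship[0->1]=1 prod=3 -> [12 1 8]
Step 5: demand=5,sold=5 ship[1->2]=1 ship[0->1]=1 prod=3 -> [14 1 4]
Step 6: demand=5,sold=4 ship[1->2]=1 ship[0->1]=1 prod=3 -> [16 1 1]
Step 7: demand=5,sold=1 ship[1->2]=1 ship[0->1]=1 prod=3 -> [18 1 1]
Step 8: demand=5,sold=1 ship[1->2]=1 ship[0->1]=1 prod=3 -> [20 1 1]
Step 9: demand=5,sold=1 ship[1->2]=1 ship[0->1]=1 prod=3 -> [22 1 1]
Step 10: demand=5,sold=1 ship[1->2]=1 ship[0->1]=1 prod=3 -> [24 1 1]
Step 11: demand=5,sold=1 ship[1->2]=1 ship[0->1]=1 prod=3 -> [26 1 1]
Step 12: demand=5,sold=1 ship[1->2]=1 ship[0->1]=1 prod=3 -> [28 1 1]
First stockout at step 6

6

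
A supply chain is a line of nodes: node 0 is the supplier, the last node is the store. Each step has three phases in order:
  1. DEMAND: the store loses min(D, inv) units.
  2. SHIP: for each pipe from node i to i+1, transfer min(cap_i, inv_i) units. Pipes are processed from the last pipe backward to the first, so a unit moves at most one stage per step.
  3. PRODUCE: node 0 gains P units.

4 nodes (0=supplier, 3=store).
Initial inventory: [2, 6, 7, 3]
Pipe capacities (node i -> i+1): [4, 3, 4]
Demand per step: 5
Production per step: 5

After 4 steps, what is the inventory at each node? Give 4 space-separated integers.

Step 1: demand=5,sold=3 ship[2->3]=4 ship[1->2]=3 ship[0->1]=2 prod=5 -> inv=[5 5 6 4]
Step 2: demand=5,sold=4 ship[2->3]=4 ship[1->2]=3 ship[0->1]=4 prod=5 -> inv=[6 6 5 4]
Step 3: demand=5,sold=4 ship[2->3]=4 ship[1->2]=3 ship[0->1]=4 prod=5 -> inv=[7 7 4 4]
Step 4: demand=5,sold=4 ship[2->3]=4 ship[1->2]=3 ship[0->1]=4 prod=5 -> inv=[8 8 3 4]

8 8 3 4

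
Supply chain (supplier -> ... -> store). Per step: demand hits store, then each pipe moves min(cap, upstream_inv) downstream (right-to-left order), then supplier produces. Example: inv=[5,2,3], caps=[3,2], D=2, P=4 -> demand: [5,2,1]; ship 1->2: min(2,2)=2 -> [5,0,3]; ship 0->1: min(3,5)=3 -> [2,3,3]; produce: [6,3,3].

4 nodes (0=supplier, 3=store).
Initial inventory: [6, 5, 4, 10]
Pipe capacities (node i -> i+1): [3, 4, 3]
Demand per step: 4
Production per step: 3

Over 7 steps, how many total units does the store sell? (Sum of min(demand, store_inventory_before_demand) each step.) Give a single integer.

Answer: 28

Derivation:
Step 1: sold=4 (running total=4) -> [6 4 5 9]
Step 2: sold=4 (running total=8) -> [6 3 6 8]
Step 3: sold=4 (running total=12) -> [6 3 6 7]
Step 4: sold=4 (running total=16) -> [6 3 6 6]
Step 5: sold=4 (running total=20) -> [6 3 6 5]
Step 6: sold=4 (running total=24) -> [6 3 6 4]
Step 7: sold=4 (running total=28) -> [6 3 6 3]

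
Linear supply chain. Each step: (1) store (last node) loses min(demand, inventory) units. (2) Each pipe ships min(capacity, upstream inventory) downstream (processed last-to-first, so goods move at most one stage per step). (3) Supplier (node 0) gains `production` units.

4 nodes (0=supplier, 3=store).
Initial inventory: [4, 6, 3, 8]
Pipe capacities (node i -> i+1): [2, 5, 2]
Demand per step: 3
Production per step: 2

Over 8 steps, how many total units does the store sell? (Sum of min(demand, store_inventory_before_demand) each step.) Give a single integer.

Answer: 22

Derivation:
Step 1: sold=3 (running total=3) -> [4 3 6 7]
Step 2: sold=3 (running total=6) -> [4 2 7 6]
Step 3: sold=3 (running total=9) -> [4 2 7 5]
Step 4: sold=3 (running total=12) -> [4 2 7 4]
Step 5: sold=3 (running total=15) -> [4 2 7 3]
Step 6: sold=3 (running total=18) -> [4 2 7 2]
Step 7: sold=2 (running total=20) -> [4 2 7 2]
Step 8: sold=2 (running total=22) -> [4 2 7 2]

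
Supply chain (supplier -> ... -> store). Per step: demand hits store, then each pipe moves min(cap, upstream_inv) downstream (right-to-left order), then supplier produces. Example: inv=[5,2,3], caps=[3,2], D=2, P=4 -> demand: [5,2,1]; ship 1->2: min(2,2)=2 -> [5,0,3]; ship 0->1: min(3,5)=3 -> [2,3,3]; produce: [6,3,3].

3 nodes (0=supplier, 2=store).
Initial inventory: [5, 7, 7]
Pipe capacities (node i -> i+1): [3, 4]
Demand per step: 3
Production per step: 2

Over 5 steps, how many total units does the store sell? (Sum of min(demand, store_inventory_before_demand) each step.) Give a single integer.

Step 1: sold=3 (running total=3) -> [4 6 8]
Step 2: sold=3 (running total=6) -> [3 5 9]
Step 3: sold=3 (running total=9) -> [2 4 10]
Step 4: sold=3 (running total=12) -> [2 2 11]
Step 5: sold=3 (running total=15) -> [2 2 10]

Answer: 15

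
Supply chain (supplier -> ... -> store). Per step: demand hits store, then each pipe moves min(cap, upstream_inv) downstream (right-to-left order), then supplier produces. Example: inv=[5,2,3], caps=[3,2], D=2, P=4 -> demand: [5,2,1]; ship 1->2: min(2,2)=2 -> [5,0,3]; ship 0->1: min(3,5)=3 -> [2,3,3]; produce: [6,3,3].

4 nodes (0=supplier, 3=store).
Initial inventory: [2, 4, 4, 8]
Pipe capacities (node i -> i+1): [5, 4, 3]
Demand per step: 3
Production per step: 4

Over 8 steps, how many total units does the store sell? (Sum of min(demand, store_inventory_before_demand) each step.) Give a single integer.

Answer: 24

Derivation:
Step 1: sold=3 (running total=3) -> [4 2 5 8]
Step 2: sold=3 (running total=6) -> [4 4 4 8]
Step 3: sold=3 (running total=9) -> [4 4 5 8]
Step 4: sold=3 (running total=12) -> [4 4 6 8]
Step 5: sold=3 (running total=15) -> [4 4 7 8]
Step 6: sold=3 (running total=18) -> [4 4 8 8]
Step 7: sold=3 (running total=21) -> [4 4 9 8]
Step 8: sold=3 (running total=24) -> [4 4 10 8]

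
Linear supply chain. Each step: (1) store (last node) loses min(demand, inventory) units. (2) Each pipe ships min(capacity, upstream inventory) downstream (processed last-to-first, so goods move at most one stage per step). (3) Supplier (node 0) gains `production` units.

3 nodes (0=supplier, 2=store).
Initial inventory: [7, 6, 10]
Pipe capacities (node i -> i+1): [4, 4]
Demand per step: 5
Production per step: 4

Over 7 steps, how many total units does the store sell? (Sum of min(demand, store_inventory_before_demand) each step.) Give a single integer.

Answer: 34

Derivation:
Step 1: sold=5 (running total=5) -> [7 6 9]
Step 2: sold=5 (running total=10) -> [7 6 8]
Step 3: sold=5 (running total=15) -> [7 6 7]
Step 4: sold=5 (running total=20) -> [7 6 6]
Step 5: sold=5 (running total=25) -> [7 6 5]
Step 6: sold=5 (running total=30) -> [7 6 4]
Step 7: sold=4 (running total=34) -> [7 6 4]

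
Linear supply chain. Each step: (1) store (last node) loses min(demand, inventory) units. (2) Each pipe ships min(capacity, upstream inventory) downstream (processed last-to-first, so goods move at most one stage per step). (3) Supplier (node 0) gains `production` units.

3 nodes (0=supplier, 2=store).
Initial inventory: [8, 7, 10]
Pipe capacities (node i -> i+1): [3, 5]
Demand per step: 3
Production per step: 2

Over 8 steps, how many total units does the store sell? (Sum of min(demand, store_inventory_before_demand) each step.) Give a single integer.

Step 1: sold=3 (running total=3) -> [7 5 12]
Step 2: sold=3 (running total=6) -> [6 3 14]
Step 3: sold=3 (running total=9) -> [5 3 14]
Step 4: sold=3 (running total=12) -> [4 3 14]
Step 5: sold=3 (running total=15) -> [3 3 14]
Step 6: sold=3 (running total=18) -> [2 3 14]
Step 7: sold=3 (running total=21) -> [2 2 14]
Step 8: sold=3 (running total=24) -> [2 2 13]

Answer: 24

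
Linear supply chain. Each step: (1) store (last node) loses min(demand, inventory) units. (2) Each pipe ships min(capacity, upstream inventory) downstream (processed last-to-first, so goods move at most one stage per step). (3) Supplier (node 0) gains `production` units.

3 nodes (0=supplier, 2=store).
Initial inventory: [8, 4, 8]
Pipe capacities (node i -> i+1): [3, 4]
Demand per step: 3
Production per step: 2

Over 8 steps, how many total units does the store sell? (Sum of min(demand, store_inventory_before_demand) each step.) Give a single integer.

Answer: 24

Derivation:
Step 1: sold=3 (running total=3) -> [7 3 9]
Step 2: sold=3 (running total=6) -> [6 3 9]
Step 3: sold=3 (running total=9) -> [5 3 9]
Step 4: sold=3 (running total=12) -> [4 3 9]
Step 5: sold=3 (running total=15) -> [3 3 9]
Step 6: sold=3 (running total=18) -> [2 3 9]
Step 7: sold=3 (running total=21) -> [2 2 9]
Step 8: sold=3 (running total=24) -> [2 2 8]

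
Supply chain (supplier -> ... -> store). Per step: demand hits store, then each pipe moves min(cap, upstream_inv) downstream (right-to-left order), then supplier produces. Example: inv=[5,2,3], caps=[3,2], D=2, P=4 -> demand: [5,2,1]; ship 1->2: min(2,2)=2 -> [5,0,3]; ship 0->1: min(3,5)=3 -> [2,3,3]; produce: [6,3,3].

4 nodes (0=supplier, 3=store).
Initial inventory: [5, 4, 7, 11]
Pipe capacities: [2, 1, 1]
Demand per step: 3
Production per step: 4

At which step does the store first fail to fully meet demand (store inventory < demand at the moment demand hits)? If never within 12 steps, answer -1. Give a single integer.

Step 1: demand=3,sold=3 ship[2->3]=1 ship[1->2]=1 ship[0->1]=2 prod=4 -> [7 5 7 9]
Step 2: demand=3,sold=3 ship[2->3]=1 ship[1->2]=1 ship[0->1]=2 prod=4 -> [9 6 7 7]
Step 3: demand=3,sold=3 ship[2->3]=1 ship[1->2]=1 ship[0->1]=2 prod=4 -> [11 7 7 5]
Step 4: demand=3,sold=3 ship[2->3]=1 ship[1->2]=1 ship[0->1]=2 prod=4 -> [13 8 7 3]
Step 5: demand=3,sold=3 ship[2->3]=1 ship[1->2]=1 ship[0->1]=2 prod=4 -> [15 9 7 1]
Step 6: demand=3,sold=1 ship[2->3]=1 ship[1->2]=1 ship[0->1]=2 prod=4 -> [17 10 7 1]
Step 7: demand=3,sold=1 ship[2->3]=1 ship[1->2]=1 ship[0->1]=2 prod=4 -> [19 11 7 1]
Step 8: demand=3,sold=1 ship[2->3]=1 ship[1->2]=1 ship[0->1]=2 prod=4 -> [21 12 7 1]
Step 9: demand=3,sold=1 ship[2->3]=1 ship[1->2]=1 ship[0->1]=2 prod=4 -> [23 13 7 1]
Step 10: demand=3,sold=1 ship[2->3]=1 ship[1->2]=1 ship[0->1]=2 prod=4 -> [25 14 7 1]
Step 11: demand=3,sold=1 ship[2->3]=1 ship[1->2]=1 ship[0->1]=2 prod=4 -> [27 15 7 1]
Step 12: demand=3,sold=1 ship[2->3]=1 ship[1->2]=1 ship[0->1]=2 prod=4 -> [29 16 7 1]
First stockout at step 6

6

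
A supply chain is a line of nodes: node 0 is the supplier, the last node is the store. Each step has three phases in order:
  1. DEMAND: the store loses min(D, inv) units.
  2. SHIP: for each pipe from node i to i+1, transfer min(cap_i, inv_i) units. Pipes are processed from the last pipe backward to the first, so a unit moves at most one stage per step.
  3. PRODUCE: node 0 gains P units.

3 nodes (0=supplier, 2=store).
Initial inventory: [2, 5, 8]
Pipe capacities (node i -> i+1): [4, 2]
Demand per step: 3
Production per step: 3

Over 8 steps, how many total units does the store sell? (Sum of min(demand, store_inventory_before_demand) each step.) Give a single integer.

Answer: 22

Derivation:
Step 1: sold=3 (running total=3) -> [3 5 7]
Step 2: sold=3 (running total=6) -> [3 6 6]
Step 3: sold=3 (running total=9) -> [3 7 5]
Step 4: sold=3 (running total=12) -> [3 8 4]
Step 5: sold=3 (running total=15) -> [3 9 3]
Step 6: sold=3 (running total=18) -> [3 10 2]
Step 7: sold=2 (running total=20) -> [3 11 2]
Step 8: sold=2 (running total=22) -> [3 12 2]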